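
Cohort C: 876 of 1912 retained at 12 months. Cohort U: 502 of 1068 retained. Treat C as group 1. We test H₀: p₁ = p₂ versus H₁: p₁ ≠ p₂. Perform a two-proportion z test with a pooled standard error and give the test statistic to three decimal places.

p̂₁ = 876/1912 = 0.45816, p̂₂ = 502/1068 = 0.47004.
Pooled p̂ = (876+502)/(1912+1068) = 1378/2980 = 0.46242.
SE = √(0.248587 × 0.00145934) = 0.01905.
z = (0.45816 − 0.47004)/0.01905 = -0.01188/0.01905 = -0.624.

z = -0.624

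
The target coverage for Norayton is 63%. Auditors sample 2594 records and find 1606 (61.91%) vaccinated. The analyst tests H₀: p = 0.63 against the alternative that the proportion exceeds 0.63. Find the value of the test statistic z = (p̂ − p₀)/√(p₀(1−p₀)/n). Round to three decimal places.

p̂ = 1606/2594 ≈ 0.61912.
Standard error under H₀: √(0.63×0.37/2594) = 0.00948.
z = (0.61912 − 0.63)/0.00948 = -0.01088/0.00948 = -1.148.

z = -1.148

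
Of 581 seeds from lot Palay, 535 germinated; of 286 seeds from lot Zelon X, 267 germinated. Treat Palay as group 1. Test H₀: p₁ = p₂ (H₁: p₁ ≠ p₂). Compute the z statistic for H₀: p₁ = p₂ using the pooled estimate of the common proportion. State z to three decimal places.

p̂₁ = 535/581 = 0.92083, p̂₂ = 267/286 = 0.93357.
Pooled p̂ = (535+267)/(581+286) = 802/867 = 0.92503.
SE = √(p̂(1−p̂)(1/n₁+1/n₂)) = √(0.92503·0.07497·0.00521767) = √(0.000361848) = 0.01902.
z = (0.92083 − 0.93357)/0.01902 = -0.01274/0.01902 = -0.670.
Two-sided p-value ≈ 2·Φ(−0.670) = 0.5030.

z = -0.670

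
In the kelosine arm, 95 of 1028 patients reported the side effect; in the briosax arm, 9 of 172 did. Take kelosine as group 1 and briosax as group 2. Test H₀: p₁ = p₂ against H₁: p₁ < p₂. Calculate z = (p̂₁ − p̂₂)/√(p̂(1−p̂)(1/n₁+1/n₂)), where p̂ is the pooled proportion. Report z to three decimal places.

p̂₁ = 95/1028 = 0.0924125, p̂₂ = 9/172 = 0.0523256.
Pooled p̂ = (95+9)/(1028+172) = 104/1200 = 0.0866667.
SE = √(0.0791556 × 0.00678672) = 0.0231777.
z = (0.0924125 − 0.0523256)/0.0231777 = 0.0400869/0.0231777 = 1.730.
p-value = P(Z < 1.730) ≈ 0.9581.

z = 1.730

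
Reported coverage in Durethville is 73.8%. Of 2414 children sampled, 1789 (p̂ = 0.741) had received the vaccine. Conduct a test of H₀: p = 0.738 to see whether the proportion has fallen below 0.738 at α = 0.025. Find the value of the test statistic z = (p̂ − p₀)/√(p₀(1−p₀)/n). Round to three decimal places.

p̂ = 1789/2414 ≈ 0.741094.
Under H₀, SE = √(0.738·0.262/2414) = √(8.00978e-05) = 0.008950.
z = (0.741094 − 0.738)/0.008950 = 0.003094/0.008950 = 0.346.
p-value = P(Z < 0.346) ≈ 0.6352, so at α = 0.025 we fail to reject H₀.

z = 0.346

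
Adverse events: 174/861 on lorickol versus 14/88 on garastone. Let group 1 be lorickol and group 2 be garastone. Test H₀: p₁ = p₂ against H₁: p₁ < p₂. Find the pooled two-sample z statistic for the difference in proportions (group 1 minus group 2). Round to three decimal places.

p̂₁ = 174/861 = 0.20209, p̂₂ = 14/88 = 0.15909.
Pooled p̂ = (174+14)/(861+88) = 188/949 = 0.19810.
SE = √(p̂(1−p̂)(1/n₁+1/n₂)) = √(0.19810·0.80190·0.0125251) = √(0.00198971) = 0.04461.
z = (0.20209 − 0.15909)/0.04461 = 0.04300/0.04461 = 0.964.
p-value = P(Z < 0.964) ≈ 0.8325.

z = 0.964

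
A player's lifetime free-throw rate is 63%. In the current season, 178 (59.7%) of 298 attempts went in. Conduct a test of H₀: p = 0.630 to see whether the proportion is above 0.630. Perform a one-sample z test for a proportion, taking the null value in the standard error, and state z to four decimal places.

z = -1.1686

p̂ = 178/298 = 0.5973154.
SE = √(p₀(1−p₀)/n) = √(0.2331/298) = 0.0279681.
z = (0.5973154 − 0.63)/0.0279681 = -0.0326846/0.0279681 = -1.1686.
p-value = P(Z > -1.169) ≈ 0.8787.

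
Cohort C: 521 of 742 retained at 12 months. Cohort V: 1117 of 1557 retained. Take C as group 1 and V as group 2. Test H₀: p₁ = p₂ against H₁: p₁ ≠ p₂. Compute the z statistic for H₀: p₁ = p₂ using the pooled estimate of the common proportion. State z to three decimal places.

p̂₁ = 521/742 = 0.70216, p̂₂ = 1117/1557 = 0.71741.
Pooled p̂ = (521+1117)/(742+1557) = 1638/2299 = 0.71248.
SE = √(p̂(1−p̂)(1/n₁+1/n₂)) = √(0.71248·0.28752·0.00198997) = √(0.000407647) = 0.02019.
z = (0.70216 − 0.71741)/0.02019 = -0.01525/0.02019 = -0.755.
p-value = 2·P(Z > 0.755) ≈ 0.4501.

z = -0.755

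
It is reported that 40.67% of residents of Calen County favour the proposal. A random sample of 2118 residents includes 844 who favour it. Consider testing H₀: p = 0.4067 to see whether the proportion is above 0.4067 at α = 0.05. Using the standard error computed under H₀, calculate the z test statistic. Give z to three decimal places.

p̂ = 844/2118 = 0.39849.
Standard error under H₀: √(0.4067×0.5933/2118) = 0.01067.
z = (0.39849 − 0.4067)/0.01067 = -0.00821/0.01067 = -0.769.
p-value = P(Z > -0.769) ≈ 0.7791, so at α = 0.05 we fail to reject H₀.

z = -0.769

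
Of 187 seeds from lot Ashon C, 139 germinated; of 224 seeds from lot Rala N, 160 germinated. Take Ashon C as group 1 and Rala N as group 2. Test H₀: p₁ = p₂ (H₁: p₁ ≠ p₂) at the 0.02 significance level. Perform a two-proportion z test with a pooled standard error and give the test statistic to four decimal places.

p̂₁ = 139/187 = 0.743316, p̂₂ = 160/224 = 0.714286.
Pooled p̂ = (139+160)/(187+224) = 299/411 = 0.727494.
SE = √(p̂(1−p̂)(1/n₁+1/n₂)) = √(0.727494·0.272506·0.00981188) = √(0.00194517) = 0.044104.
z = (0.743316 − 0.714286)/0.044104 = 0.029030/0.044104 = 0.6582.
p-value = 2·P(Z > 0.658) ≈ 0.5104, so at α = 0.02 we fail to reject H₀.

z = 0.6582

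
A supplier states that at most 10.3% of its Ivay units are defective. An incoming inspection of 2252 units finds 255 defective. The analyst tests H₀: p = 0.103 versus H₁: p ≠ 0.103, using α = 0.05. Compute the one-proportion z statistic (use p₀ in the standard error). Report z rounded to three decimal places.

p̂ = 255/2252 ≈ 0.113233.
Under H₀, SE = √(0.103·0.897/2252) = √(4.10262e-05) = 0.006405.
z = (0.113233 − 0.103)/0.006405 = 0.010233/0.006405 = 1.598.
Two-sided p-value ≈ 2·Φ(−1.598) = 0.1101. With α = 0.05, fail to reject H₀.

z = 1.598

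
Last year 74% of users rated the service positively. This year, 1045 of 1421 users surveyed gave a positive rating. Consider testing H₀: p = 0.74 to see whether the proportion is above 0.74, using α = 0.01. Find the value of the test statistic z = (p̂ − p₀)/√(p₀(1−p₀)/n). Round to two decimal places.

p̂ = 1045/1421 = 0.7354.
Under H₀, SE = √(0.74·0.26/1421) = √(0.000135398) = 0.0116.
z = (0.7354 − 0.74)/0.0116 = -0.0046/0.0116 = -0.40.
p-value = P(Z > -0.396) ≈ 0.6538. With α = 0.01, fail to reject H₀.

z = -0.40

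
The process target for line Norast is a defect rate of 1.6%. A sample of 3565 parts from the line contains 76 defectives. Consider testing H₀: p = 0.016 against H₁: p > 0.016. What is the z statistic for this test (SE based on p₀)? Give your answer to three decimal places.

p̂ = 76/3565 = 0.021318.
Standard error under H₀: √(0.016×0.984/3565) = 0.002101.
z = (0.021318 − 0.016)/0.002101 = 0.005318/0.002101 = 2.531.

z = 2.531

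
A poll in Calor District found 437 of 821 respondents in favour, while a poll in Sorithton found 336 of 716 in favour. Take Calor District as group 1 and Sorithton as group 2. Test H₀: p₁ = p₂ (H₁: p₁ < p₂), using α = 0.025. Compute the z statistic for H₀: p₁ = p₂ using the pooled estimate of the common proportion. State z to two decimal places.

z = 2.46

p̂₁ = 437/821 ≈ 0.5323, p̂₂ = 336/716 ≈ 0.4693.
Pooled p̂ = (437+336)/(821+716) = 773/1537 = 0.5029.
SE = √(0.249991 × 0.00261467) = 0.0256.
z = (0.5323 − 0.4693)/0.0256 = 0.0630/0.0256 = 2.46.
p-value = P(Z < 2.464) ≈ 0.9931, so at α = 0.025 we fail to reject H₀.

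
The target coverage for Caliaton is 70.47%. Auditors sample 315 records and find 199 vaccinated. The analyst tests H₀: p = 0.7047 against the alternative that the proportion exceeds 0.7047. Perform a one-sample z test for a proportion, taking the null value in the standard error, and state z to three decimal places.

p̂ = 199/315 ≈ 0.631746.
Under H₀, SE = √(0.7047·0.2953/315) = √(0.000660628) = 0.025703.
z = (0.631746 − 0.7047)/0.025703 = -0.072954/0.025703 = -2.838.
p-value = P(Z > -2.838) ≈ 0.9977.

z = -2.838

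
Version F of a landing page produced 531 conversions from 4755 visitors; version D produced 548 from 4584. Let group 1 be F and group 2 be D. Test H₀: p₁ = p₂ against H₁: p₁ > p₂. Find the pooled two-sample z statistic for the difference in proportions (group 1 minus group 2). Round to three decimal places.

z = -1.190

p̂₁ = 531/4755 ≈ 0.11167, p̂₂ = 548/4584 ≈ 0.11955.
Pooled p̂ = (531+548)/(4755+4584) = 1079/9339 = 0.11554.
SE = √(p̂(1−p̂)(1/n₁+1/n₂)) = √(0.11554·0.88446·0.000428455) = √(4.3783e-05) = 0.00662.
z = (0.11167 − 0.11955)/0.00662 = -0.00788/0.00662 = -1.190.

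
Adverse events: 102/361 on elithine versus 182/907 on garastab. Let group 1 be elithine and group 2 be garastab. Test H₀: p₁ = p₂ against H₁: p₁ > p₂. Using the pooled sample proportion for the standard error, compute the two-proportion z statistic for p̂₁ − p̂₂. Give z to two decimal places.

p̂₁ = 102/361 ≈ 0.2825, p̂₂ = 182/907 ≈ 0.2007.
Pooled p̂ = (102+182)/(361+907) = 284/1268 = 0.2240.
SE = √(p̂(1−p̂)(1/n₁+1/n₂)) = √(0.2240·0.7760·0.00387262) = √(0.0006731) = 0.0259.
z = (0.2825 − 0.2007)/0.0259 = 0.0818/0.0259 = 3.16.

z = 3.16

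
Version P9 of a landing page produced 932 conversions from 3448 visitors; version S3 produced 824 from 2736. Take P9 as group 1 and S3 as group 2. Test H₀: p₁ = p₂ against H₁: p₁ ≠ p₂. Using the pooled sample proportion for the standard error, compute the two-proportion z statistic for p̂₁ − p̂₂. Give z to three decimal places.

z = -2.674

p̂₁ = 932/3448 = 0.270302, p̂₂ = 824/2736 = 0.301170.
Pooled p̂ = (932+824)/(3448+2736) = 1756/6184 = 0.283959.
SE = √(p̂(1−p̂)(1/n₁+1/n₂)) = √(0.283959·0.716041·0.00065552) = √(0.000133284) = 0.011545.
z = (0.270302 − 0.301170)/0.011545 = -0.030868/0.011545 = -2.674.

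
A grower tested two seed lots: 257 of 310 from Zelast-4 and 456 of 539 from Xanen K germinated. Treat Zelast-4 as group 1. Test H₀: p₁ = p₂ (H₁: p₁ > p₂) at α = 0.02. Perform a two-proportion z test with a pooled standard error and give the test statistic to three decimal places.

z = -0.649

p̂₁ = 257/310 ≈ 0.829032, p̂₂ = 456/539 ≈ 0.846011.
Pooled p̂ = (257+456)/(310+539) = 713/849 = 0.839812.
SE = √(0.134528 × 0.00508109) = 0.026145.
z = (0.829032 − 0.846011)/0.026145 = -0.016979/0.026145 = -0.649.
p-value = P(Z > -0.649) ≈ 0.7420. With α = 0.02, fail to reject H₀.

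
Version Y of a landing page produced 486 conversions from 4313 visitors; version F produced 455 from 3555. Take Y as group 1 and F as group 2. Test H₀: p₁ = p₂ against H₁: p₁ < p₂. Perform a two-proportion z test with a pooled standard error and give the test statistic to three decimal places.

p̂₁ = 486/4313 ≈ 0.112683, p̂₂ = 455/3555 ≈ 0.127989.
Pooled p̂ = (486+455)/(4313+3555) = 941/7868 = 0.119598.
SE = √(0.105295 × 0.000513151) = 0.007351.
z = (0.112683 − 0.127989)/0.007351 = -0.015306/0.007351 = -2.082.

z = -2.082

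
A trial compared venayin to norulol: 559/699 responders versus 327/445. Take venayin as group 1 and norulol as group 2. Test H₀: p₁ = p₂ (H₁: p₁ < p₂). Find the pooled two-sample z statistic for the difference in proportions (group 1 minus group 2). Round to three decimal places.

z = 2.560

p̂₁ = 559/699 ≈ 0.799714, p̂₂ = 327/445 ≈ 0.734831.
Pooled p̂ = (559+327)/(699+445) = 886/1144 = 0.774476.
SE = √(0.174663 × 0.00367781) = 0.025345.
z = (0.799714 − 0.734831)/0.025345 = 0.064883/0.025345 = 2.560.
p-value = P(Z < 2.560) ≈ 0.9948.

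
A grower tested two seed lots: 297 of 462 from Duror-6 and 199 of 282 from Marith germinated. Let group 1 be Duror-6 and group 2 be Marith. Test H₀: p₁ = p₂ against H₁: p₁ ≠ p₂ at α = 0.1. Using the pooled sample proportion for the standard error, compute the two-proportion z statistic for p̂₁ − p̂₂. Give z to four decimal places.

z = -1.7634

p̂₁ = 297/462 = 0.642857, p̂₂ = 199/282 = 0.705674.
Pooled p̂ = (297+199)/(462+282) = 496/744 = 0.666667.
SE = √(p̂(1−p̂)(1/n₁+1/n₂)) = √(0.666667·0.333333·0.0057106) = √(0.00126902) = 0.035623.
z = (0.642857 − 0.705674)/0.035623 = -0.062817/0.035623 = -1.7634.
Two-sided p-value ≈ 2·Φ(−1.763) = 0.0778. With α = 0.1, reject H₀.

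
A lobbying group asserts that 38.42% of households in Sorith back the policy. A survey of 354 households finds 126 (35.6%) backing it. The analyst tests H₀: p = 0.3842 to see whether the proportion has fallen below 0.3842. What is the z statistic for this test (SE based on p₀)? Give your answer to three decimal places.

z = -1.093

p̂ = 126/354 ≈ 0.355932.
SE = √(p₀(1−p₀)/n) = √(0.23659/354) = 0.025852.
z = (0.355932 − 0.3842)/0.025852 = -0.028268/0.025852 = -1.093.
p-value = P(Z < -1.093) ≈ 0.1371.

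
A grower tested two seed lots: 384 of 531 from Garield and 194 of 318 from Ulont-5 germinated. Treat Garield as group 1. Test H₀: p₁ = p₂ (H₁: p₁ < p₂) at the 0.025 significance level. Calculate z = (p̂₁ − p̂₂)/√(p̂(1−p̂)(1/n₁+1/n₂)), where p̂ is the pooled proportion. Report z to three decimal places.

z = 3.422

p̂₁ = 384/531 ≈ 0.72316, p̂₂ = 194/318 ≈ 0.61006.
Pooled p̂ = (384+194)/(531+318) = 578/849 = 0.68080.
SE = √(0.217311 × 0.00502789) = 0.03305.
z = (0.72316 − 0.61006)/0.03305 = 0.11310/0.03305 = 3.422.
p-value = P(Z < 3.422) ≈ 0.9997, so at α = 0.025 we fail to reject H₀.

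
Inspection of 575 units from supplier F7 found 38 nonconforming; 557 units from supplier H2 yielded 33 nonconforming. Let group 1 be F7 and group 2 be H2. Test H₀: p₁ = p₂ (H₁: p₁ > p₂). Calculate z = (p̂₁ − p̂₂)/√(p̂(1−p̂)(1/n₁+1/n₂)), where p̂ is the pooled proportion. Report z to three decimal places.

p̂₁ = 38/575 = 0.06609, p̂₂ = 33/557 = 0.05925.
Pooled p̂ = (38+33)/(575+557) = 71/1132 = 0.06272.
SE = √(0.0587869 × 0.00353446) = 0.01441.
z = (0.06609 − 0.05925)/0.01441 = 0.00684/0.01441 = 0.475.
p-value = P(Z > 0.475) ≈ 0.3175.

z = 0.475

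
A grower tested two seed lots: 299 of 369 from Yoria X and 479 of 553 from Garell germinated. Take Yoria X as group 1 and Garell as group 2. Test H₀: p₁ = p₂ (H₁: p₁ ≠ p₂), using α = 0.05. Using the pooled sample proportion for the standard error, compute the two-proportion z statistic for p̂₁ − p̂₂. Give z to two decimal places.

z = -2.29

p̂₁ = 299/369 = 0.8103, p̂₂ = 479/553 = 0.8662.
Pooled p̂ = (299+479)/(369+553) = 778/922 = 0.8438.
SE = √(0.131789 × 0.00451835) = 0.0244.
z = (0.8103 − 0.8662)/0.0244 = -0.0559/0.0244 = -2.29.
p-value = 2·P(Z > 2.290) ≈ 0.0220. With α = 0.05, reject H₀.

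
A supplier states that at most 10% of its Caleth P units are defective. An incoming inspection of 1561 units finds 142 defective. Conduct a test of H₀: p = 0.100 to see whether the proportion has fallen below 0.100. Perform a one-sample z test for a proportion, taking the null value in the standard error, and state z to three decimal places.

z = -1.190

p̂ = 142/1561 ≈ 0.09097.
Under H₀, SE = √(0.1·0.9/1561) = √(5.76553e-05) = 0.00759.
z = (0.09097 − 0.1)/0.00759 = -0.00903/0.00759 = -1.190.
p-value = P(Z < -1.190) ≈ 0.1171.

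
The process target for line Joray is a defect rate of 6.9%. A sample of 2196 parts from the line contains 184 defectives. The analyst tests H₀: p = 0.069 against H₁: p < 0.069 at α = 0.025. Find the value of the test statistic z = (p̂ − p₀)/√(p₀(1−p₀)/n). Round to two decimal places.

z = 2.73

p̂ = 184/2196 = 0.08379.
Under H₀, SE = √(0.069·0.931/2196) = √(2.92527e-05) = 0.00541.
z = (0.08379 − 0.069)/0.00541 = 0.01479/0.00541 = 2.73.
p-value = P(Z < 2.734) ≈ 0.9969; since p > α = 0.025, fail to reject H₀.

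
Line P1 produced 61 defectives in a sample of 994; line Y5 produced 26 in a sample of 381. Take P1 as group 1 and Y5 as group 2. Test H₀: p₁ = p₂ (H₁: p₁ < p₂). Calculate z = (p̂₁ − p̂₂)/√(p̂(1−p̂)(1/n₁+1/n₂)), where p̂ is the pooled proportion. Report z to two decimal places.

z = -0.47

p̂₁ = 61/994 ≈ 0.06137, p̂₂ = 26/381 ≈ 0.06824.
Pooled p̂ = (61+26)/(994+381) = 87/1375 = 0.06327.
SE = √(p̂(1−p̂)(1/n₁+1/n₂)) = √(0.06327·0.93673·0.00363071) = √(0.000215189) = 0.01467.
z = (0.06137 − 0.06824)/0.01467 = -0.00687/0.01467 = -0.47.
p-value = P(Z < -0.469) ≈ 0.3197.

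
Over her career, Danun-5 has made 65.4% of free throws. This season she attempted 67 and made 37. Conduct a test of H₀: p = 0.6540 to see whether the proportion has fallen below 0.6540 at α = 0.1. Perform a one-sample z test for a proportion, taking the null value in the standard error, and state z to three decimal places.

p̂ = 37/67 ≈ 0.55224.
Under H₀, SE = √(0.654·0.346/67) = √(0.00337737) = 0.05812.
z = (0.55224 − 0.654)/0.05812 = -0.10176/0.05812 = -1.751.
p-value = P(Z < -1.751) ≈ 0.0400. With α = 0.1, reject H₀.

z = -1.751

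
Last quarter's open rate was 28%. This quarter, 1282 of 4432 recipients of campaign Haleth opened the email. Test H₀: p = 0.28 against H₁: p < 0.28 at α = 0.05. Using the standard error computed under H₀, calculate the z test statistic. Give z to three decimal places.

z = 1.373

p̂ = 1282/4432 = 0.289260.
SE = √(p₀(1−p₀)/n) = √(0.2016/4432) = 0.006744.
z = (0.289260 − 0.28)/0.006744 = 0.009260/0.006744 = 1.373.
p-value = P(Z < 1.373) ≈ 0.9151; since p > α = 0.05, fail to reject H₀.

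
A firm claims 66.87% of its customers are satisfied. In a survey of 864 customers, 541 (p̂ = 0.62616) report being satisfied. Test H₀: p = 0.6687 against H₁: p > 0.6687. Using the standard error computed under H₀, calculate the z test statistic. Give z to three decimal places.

z = -2.657

p̂ = 541/864 = 0.62616.
Under H₀, SE = √(0.6687·0.3313/864) = √(0.000256412) = 0.01601.
z = (0.62616 − 0.6687)/0.01601 = -0.04254/0.01601 = -2.657.
p-value = P(Z > -2.657) ≈ 0.9961.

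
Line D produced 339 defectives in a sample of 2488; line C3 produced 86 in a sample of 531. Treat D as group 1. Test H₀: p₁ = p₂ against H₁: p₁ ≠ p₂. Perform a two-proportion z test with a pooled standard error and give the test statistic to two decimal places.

p̂₁ = 339/2488 = 0.1363, p̂₂ = 86/531 = 0.1620.
Pooled p̂ = (339+86)/(2488+531) = 425/3019 = 0.1408.
SE = √(p̂(1−p̂)(1/n₁+1/n₂)) = √(0.1408·0.8592·0.00228517) = √(0.000276408) = 0.0166.
z = (0.1363 − 0.1620)/0.0166 = -0.0257/0.0166 = -1.55.
Two-sided p-value ≈ 2·Φ(−1.546) = 0.1221.

z = -1.55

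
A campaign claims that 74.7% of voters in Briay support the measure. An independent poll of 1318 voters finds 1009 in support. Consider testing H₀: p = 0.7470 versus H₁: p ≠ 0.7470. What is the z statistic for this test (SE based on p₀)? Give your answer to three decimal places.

p̂ = 1009/1318 = 0.765554.
SE = √(p₀(1−p₀)/n) = √(0.18899/1318) = 0.011975.
z = (0.765554 − 0.747)/0.011975 = 0.018554/0.011975 = 1.549.

z = 1.549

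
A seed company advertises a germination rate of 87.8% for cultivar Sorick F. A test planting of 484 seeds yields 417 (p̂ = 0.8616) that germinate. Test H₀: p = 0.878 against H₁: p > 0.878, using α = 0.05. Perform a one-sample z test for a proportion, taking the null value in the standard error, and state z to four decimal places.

p̂ = 417/484 = 0.861570.
Standard error under H₀: √(0.878×0.122/484) = 0.014877.
z = (0.861570 − 0.878)/0.014877 = -0.016430/0.014877 = -1.1044.
p-value = P(Z > -1.104) ≈ 0.8653. With α = 0.05, fail to reject H₀.

z = -1.1044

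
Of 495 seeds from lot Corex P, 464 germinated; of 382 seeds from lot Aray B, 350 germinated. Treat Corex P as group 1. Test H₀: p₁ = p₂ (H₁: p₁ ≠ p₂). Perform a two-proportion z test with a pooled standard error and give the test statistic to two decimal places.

p̂₁ = 464/495 ≈ 0.9374, p̂₂ = 350/382 ≈ 0.9162.
Pooled p̂ = (464+350)/(495+382) = 814/877 = 0.9282.
SE = √(0.0666754 × 0.004638) = 0.0176.
z = (0.9374 − 0.9162)/0.0176 = 0.0212/0.0176 = 1.20.

z = 1.20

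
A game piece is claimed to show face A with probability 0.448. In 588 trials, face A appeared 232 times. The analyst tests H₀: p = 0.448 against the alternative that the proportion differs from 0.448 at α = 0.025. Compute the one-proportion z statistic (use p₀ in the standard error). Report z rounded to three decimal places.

p̂ = 232/588 = 0.39456.
Under H₀, SE = √(0.448·0.552/588) = √(0.000420571) = 0.02051.
z = (0.39456 − 0.448)/0.02051 = -0.05344/0.02051 = -2.606.
p-value = 2·P(Z > 2.606) ≈ 0.0092; since p < α = 0.025, reject H₀.

z = -2.606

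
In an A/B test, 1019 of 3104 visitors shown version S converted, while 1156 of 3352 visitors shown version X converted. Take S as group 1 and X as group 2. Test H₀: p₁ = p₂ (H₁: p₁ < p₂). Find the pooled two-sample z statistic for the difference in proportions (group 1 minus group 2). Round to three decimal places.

z = -1.408

p̂₁ = 1019/3104 = 0.328286, p̂₂ = 1156/3352 = 0.344869.
Pooled p̂ = (1019+1156)/(3104+3352) = 2175/6456 = 0.336896.
SE = √(0.223397 × 0.000620494) = 0.011774.
z = (0.328286 − 0.344869)/0.011774 = -0.016583/0.011774 = -1.408.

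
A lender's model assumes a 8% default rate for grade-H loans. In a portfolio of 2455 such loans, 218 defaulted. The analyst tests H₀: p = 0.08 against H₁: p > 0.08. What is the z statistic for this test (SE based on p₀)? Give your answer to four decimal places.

z = 1.6069

p̂ = 218/2455 = 0.088798.
Under H₀, SE = √(0.08·0.92/2455) = √(2.99796e-05) = 0.005475.
z = (0.088798 − 0.08)/0.005475 = 0.008798/0.005475 = 1.6069.
p-value = P(Z > 1.607) ≈ 0.0540.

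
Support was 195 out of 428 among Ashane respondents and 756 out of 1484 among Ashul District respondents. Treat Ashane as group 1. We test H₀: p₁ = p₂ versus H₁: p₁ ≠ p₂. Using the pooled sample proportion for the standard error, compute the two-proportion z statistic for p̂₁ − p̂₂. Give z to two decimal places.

z = -1.96

p̂₁ = 195/428 ≈ 0.4556, p̂₂ = 756/1484 ≈ 0.5094.
Pooled p̂ = (195+756)/(428+1484) = 951/1912 = 0.4974.
SE = √(0.249993 × 0.0030103) = 0.0274.
z = (0.4556 − 0.5094)/0.0274 = -0.0538/0.0274 = -1.96.
p-value = 2·P(Z > 1.962) ≈ 0.0497.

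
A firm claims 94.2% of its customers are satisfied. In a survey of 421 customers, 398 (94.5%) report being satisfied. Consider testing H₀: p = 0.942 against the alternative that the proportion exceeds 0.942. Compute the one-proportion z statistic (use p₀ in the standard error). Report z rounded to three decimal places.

p̂ = 398/421 = 0.94537.
Under H₀, SE = √(0.942·0.058/421) = √(0.000129777) = 0.01139.
z = (0.94537 − 0.942)/0.01139 = 0.00337/0.01139 = 0.296.
p-value = P(Z > 0.296) ≈ 0.3837.

z = 0.296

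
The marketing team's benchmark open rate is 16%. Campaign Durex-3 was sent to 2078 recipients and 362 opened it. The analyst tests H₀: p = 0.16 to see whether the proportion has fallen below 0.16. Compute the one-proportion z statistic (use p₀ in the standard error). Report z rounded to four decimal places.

z = 1.7664

p̂ = 362/2078 = 0.1742060.
Standard error under H₀: √(0.16×0.84/2078) = 0.0080422.
z = (0.1742060 − 0.16)/0.0080422 = 0.0142060/0.0080422 = 1.7664.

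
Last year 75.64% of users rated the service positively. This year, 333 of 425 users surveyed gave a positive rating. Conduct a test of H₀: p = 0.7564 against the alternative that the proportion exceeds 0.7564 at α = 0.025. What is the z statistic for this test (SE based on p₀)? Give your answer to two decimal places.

p̂ = 333/425 = 0.7835.
Under H₀, SE = √(0.7564·0.2436/425) = √(0.000433551) = 0.0208.
z = (0.7835 − 0.7564)/0.0208 = 0.0271/0.0208 = 1.30.
p-value = P(Z > 1.303) ≈ 0.0963. With α = 0.025, fail to reject H₀.

z = 1.30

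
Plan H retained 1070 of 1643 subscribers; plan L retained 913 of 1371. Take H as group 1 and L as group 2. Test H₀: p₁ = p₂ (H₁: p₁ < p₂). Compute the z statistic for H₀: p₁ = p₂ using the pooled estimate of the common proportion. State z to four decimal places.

z = -0.8465

p̂₁ = 1070/1643 ≈ 0.651248, p̂₂ = 913/1371 ≈ 0.665937.
Pooled p̂ = (1070+913)/(1643+1371) = 1983/3014 = 0.657930.
SE = √(0.225058 × 0.00133804) = 0.017353.
z = (0.651248 − 0.665937)/0.017353 = -0.014689/0.017353 = -0.8465.
p-value = P(Z < -0.847) ≈ 0.1986.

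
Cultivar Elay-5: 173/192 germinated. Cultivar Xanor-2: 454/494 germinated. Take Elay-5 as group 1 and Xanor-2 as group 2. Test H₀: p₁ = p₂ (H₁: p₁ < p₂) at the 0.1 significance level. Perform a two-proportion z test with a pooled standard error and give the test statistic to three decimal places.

z = -0.754

p̂₁ = 173/192 = 0.901042, p̂₂ = 454/494 = 0.919028.
Pooled p̂ = (173+454)/(192+494) = 627/686 = 0.913994.
SE = √(0.0786088 × 0.00723262) = 0.023844.
z = (0.901042 − 0.919028)/0.023844 = -0.017986/0.023844 = -0.754.
p-value = P(Z < -0.754) ≈ 0.2253, so at α = 0.1 we fail to reject H₀.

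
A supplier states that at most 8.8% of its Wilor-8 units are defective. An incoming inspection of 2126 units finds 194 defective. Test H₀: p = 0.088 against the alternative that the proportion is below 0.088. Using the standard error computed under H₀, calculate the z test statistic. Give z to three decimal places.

z = 0.529

p̂ = 194/2126 ≈ 0.09125.
Standard error under H₀: √(0.088×0.912/2126) = 0.00614.
z = (0.09125 − 0.088)/0.00614 = 0.00325/0.00614 = 0.529.
p-value = P(Z < 0.529) ≈ 0.7017.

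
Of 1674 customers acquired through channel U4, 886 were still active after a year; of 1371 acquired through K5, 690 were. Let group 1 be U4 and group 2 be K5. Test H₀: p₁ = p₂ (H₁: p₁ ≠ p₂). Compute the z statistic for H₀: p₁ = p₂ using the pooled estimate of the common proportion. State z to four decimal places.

p̂₁ = 886/1674 ≈ 0.529271, p̂₂ = 690/1371 ≈ 0.503282.
Pooled p̂ = (886+690)/(1674+1371) = 1576/3045 = 0.517570.
SE = √(0.249691 × 0.00132677) = 0.018201.
z = (0.529271 − 0.503282)/0.018201 = 0.025989/0.018201 = 1.4279.
Two-sided p-value ≈ 2·Φ(−1.428) = 0.1533.

z = 1.4279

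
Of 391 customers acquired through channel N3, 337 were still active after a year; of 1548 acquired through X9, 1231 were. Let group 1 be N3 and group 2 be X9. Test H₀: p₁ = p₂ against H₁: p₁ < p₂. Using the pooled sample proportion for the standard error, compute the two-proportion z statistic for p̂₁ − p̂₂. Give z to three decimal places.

z = 2.995

p̂₁ = 337/391 = 0.86189, p̂₂ = 1231/1548 = 0.79522.
Pooled p̂ = (337+1231)/(391+1548) = 1568/1939 = 0.80866.
SE = √(p̂(1−p̂)(1/n₁+1/n₂)) = √(0.80866·0.19134·0.00320354) = √(0.000495672) = 0.02226.
z = (0.86189 − 0.79522)/0.02226 = 0.06667/0.02226 = 2.995.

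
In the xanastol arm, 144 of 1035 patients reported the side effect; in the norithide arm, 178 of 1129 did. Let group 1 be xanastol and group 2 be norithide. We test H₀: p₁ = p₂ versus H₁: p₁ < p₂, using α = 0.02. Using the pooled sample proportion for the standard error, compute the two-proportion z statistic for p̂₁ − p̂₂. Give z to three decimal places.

p̂₁ = 144/1035 ≈ 0.13913, p̂₂ = 178/1129 ≈ 0.15766.
Pooled p̂ = (144+178)/(1035+1129) = 322/2164 = 0.14880.
SE = √(0.126658 × 0.00185192) = 0.01532.
z = (0.13913 − 0.15766)/0.01532 = -0.01853/0.01532 = -1.210.
p-value = P(Z < -1.210) ≈ 0.1131. With α = 0.02, fail to reject H₀.

z = -1.210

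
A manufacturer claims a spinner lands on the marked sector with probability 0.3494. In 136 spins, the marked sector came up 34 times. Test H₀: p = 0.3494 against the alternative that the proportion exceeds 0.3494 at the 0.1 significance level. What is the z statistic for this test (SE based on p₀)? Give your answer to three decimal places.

z = -2.431

p̂ = 34/136 = 0.250000.
SE = √(p₀(1−p₀)/n) = √(0.22732/136) = 0.040884.
z = (0.250000 − 0.3494)/0.040884 = -0.099400/0.040884 = -2.431.
p-value = P(Z > -2.431) ≈ 0.9925, so at α = 0.1 we fail to reject H₀.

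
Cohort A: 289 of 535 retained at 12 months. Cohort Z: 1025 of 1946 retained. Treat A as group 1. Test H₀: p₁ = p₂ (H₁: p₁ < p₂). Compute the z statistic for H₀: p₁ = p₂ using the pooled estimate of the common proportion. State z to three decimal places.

p̂₁ = 289/535 ≈ 0.54019, p̂₂ = 1025/1946 ≈ 0.52672.
Pooled p̂ = (289+1025)/(535+1946) = 1314/2481 = 0.52963.
SE = √(p̂(1−p̂)(1/n₁+1/n₂)) = √(0.52963·0.47037·0.00238303) = √(0.000593667) = 0.02437.
z = (0.54019 − 0.52672)/0.02437 = 0.01347/0.02437 = 0.553.
p-value = P(Z < 0.553) ≈ 0.7097.

z = 0.553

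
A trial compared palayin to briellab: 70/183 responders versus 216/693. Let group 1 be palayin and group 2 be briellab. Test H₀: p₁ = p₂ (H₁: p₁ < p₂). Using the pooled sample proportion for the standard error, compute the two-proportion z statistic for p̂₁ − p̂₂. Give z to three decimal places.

z = 1.817

p̂₁ = 70/183 = 0.38251, p̂₂ = 216/693 = 0.31169.
Pooled p̂ = (70+216)/(183+693) = 286/876 = 0.32648.
SE = √(p̂(1−p̂)(1/n₁+1/n₂)) = √(0.32648·0.67352·0.00690748) = √(0.0015189) = 0.03897.
z = (0.38251 − 0.31169)/0.03897 = 0.07082/0.03897 = 1.817.
p-value = P(Z < 1.817) ≈ 0.9654.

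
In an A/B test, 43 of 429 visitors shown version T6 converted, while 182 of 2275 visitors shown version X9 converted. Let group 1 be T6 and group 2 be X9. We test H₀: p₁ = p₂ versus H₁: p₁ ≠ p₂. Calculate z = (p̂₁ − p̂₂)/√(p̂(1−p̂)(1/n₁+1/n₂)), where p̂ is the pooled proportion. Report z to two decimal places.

z = 1.39

p̂₁ = 43/429 = 0.1002, p̂₂ = 182/2275 = 0.0800.
Pooled p̂ = (43+182)/(429+2275) = 225/2704 = 0.0832.
SE = √(p̂(1−p̂)(1/n₁+1/n₂)) = √(0.0832·0.9168·0.00277056) = √(0.000211356) = 0.0145.
z = (0.1002 − 0.0800)/0.0145 = 0.0202/0.0145 = 1.39.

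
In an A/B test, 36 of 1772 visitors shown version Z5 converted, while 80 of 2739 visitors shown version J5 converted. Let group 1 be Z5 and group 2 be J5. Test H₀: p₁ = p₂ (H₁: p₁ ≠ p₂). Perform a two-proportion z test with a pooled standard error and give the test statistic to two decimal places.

z = -1.84

p̂₁ = 36/1772 ≈ 0.02032, p̂₂ = 80/2739 ≈ 0.02921.
Pooled p̂ = (36+80)/(1772+2739) = 116/4511 = 0.02571.
SE = √(p̂(1−p̂)(1/n₁+1/n₂)) = √(0.02571·0.97429·0.000929431) = √(2.32856e-05) = 0.00483.
z = (0.02032 − 0.02921)/0.00483 = -0.00889/0.00483 = -1.84.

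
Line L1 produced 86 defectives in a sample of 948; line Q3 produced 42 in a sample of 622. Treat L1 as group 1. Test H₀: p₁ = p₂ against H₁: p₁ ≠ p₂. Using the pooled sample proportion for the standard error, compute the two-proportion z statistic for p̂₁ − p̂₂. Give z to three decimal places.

z = 1.643

p̂₁ = 86/948 ≈ 0.09072, p̂₂ = 42/622 ≈ 0.06752.
Pooled p̂ = (86+42)/(948+622) = 128/1570 = 0.08153.
SE = √(p̂(1−p̂)(1/n₁+1/n₂)) = √(0.08153·0.91847·0.00266257) = √(0.000199378) = 0.01412.
z = (0.09072 − 0.06752)/0.01412 = 0.02320/0.01412 = 1.643.
p-value = 2·P(Z > 1.643) ≈ 0.1005.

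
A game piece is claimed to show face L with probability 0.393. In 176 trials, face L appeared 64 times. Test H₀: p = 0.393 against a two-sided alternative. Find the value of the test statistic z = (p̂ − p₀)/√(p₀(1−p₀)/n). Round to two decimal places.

z = -0.80

p̂ = 64/176 ≈ 0.3636.
Standard error under H₀: √(0.393×0.607/176) = 0.0368.
z = (0.3636 − 0.393)/0.0368 = -0.0294/0.0368 = -0.80.
Two-sided p-value ≈ 2·Φ(−0.798) = 0.4251.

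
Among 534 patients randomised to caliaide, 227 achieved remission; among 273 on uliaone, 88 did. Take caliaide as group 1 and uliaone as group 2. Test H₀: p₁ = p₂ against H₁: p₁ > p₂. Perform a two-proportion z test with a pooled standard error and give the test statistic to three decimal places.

z = 2.831

p̂₁ = 227/534 ≈ 0.42509, p̂₂ = 88/273 ≈ 0.32234.
Pooled p̂ = (227+88)/(534+273) = 315/807 = 0.39033.
SE = √(0.237973 × 0.00553566) = 0.03630.
z = (0.42509 − 0.32234)/0.03630 = 0.10275/0.03630 = 2.831.
p-value = P(Z > 2.831) ≈ 0.0023.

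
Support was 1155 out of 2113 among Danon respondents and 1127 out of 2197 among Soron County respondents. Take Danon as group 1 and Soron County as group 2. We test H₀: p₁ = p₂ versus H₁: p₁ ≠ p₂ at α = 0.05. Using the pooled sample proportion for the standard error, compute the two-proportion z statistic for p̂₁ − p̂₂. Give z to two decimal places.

z = 2.21

p̂₁ = 1155/2113 ≈ 0.5466, p̂₂ = 1127/2197 ≈ 0.5130.
Pooled p̂ = (1155+1127)/(2113+2197) = 2282/4310 = 0.5295.
SE = √(p̂(1−p̂)(1/n₁+1/n₂)) = √(0.5295·0.4705·0.000928427) = √(0.000231301) = 0.0152.
z = (0.5466 − 0.5130)/0.0152 = 0.0336/0.0152 = 2.21.
p-value = 2·P(Z > 2.212) ≈ 0.0270, so at α = 0.05 we reject H₀.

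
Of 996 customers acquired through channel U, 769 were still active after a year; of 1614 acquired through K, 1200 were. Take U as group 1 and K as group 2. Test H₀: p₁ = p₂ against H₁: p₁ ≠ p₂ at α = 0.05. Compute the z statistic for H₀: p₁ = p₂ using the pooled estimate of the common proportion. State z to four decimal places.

z = 1.6486

p̂₁ = 769/996 ≈ 0.772088, p̂₂ = 1200/1614 ≈ 0.743494.
Pooled p̂ = (769+1200)/(996+1614) = 1969/2610 = 0.754406.
SE = √(p̂(1−p̂)(1/n₁+1/n₂)) = √(0.754406·0.245594·0.00162359) = √(0.000300816) = 0.017344.
z = (0.772088 − 0.743494)/0.017344 = 0.028594/0.017344 = 1.6486.
p-value = 2·P(Z > 1.649) ≈ 0.0992, so at α = 0.05 we fail to reject H₀.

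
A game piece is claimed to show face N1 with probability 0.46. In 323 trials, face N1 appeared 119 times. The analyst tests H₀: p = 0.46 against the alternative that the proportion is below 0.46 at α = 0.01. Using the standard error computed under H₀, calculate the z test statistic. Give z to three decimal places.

p̂ = 119/323 ≈ 0.368421.
Under H₀, SE = √(0.46·0.54/323) = √(0.00076904) = 0.027732.
z = (0.368421 − 0.46)/0.027732 = -0.091579/0.027732 = -3.302.
p-value = P(Z < -3.302) ≈ 0.0005. With α = 0.01, reject H₀.

z = -3.302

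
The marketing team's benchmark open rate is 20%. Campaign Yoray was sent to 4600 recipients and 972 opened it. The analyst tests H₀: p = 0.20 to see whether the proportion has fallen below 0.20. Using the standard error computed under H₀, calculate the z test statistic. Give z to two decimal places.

p̂ = 972/4600 = 0.2113.
Standard error under H₀: √(0.2×0.8/4600) = 0.0059.
z = (0.2113 − 0.2)/0.0059 = 0.0113/0.0059 = 1.92.

z = 1.92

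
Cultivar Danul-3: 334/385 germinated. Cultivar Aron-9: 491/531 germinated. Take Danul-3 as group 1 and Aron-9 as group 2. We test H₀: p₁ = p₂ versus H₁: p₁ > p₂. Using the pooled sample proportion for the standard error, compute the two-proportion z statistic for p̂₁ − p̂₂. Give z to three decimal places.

p̂₁ = 334/385 = 0.86753, p̂₂ = 491/531 = 0.92467.
Pooled p̂ = (334+491)/(385+531) = 825/916 = 0.90066.
SE = √(p̂(1−p̂)(1/n₁+1/n₂)) = √(0.90066·0.09934·0.00448064) = √(0.000400908) = 0.02002.
z = (0.86753 − 0.92467)/0.02002 = -0.05714/0.02002 = -2.854.

z = -2.854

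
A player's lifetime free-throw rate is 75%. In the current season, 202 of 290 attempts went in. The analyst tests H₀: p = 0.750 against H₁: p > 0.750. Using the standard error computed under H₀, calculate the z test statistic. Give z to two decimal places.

p̂ = 202/290 = 0.6966.
Under H₀, SE = √(0.75·0.25/290) = √(0.000646552) = 0.0254.
z = (0.6966 − 0.75)/0.0254 = -0.0534/0.0254 = -2.10.
p-value = P(Z > -2.102) ≈ 0.9822.

z = -2.10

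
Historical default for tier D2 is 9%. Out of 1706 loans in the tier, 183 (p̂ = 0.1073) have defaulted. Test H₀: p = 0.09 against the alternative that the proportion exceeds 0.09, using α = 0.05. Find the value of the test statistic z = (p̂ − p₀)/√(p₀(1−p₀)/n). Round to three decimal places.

z = 2.492

p̂ = 183/1706 ≈ 0.10727.
Standard error under H₀: √(0.09×0.91/1706) = 0.00693.
z = (0.10727 − 0.09)/0.00693 = 0.01727/0.00693 = 2.492.
p-value = P(Z > 2.492) ≈ 0.0063. With α = 0.05, reject H₀.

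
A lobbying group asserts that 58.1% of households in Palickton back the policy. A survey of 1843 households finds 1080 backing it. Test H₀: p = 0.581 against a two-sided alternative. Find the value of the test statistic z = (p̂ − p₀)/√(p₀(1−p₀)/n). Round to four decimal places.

z = 0.4351

p̂ = 1080/1843 ≈ 0.586001.
SE = √(p₀(1−p₀)/n) = √(0.24344/1843) = 0.011493.
z = (0.586001 − 0.581)/0.011493 = 0.005001/0.011493 = 0.4351.
Two-sided p-value ≈ 2·Φ(−0.435) = 0.6635.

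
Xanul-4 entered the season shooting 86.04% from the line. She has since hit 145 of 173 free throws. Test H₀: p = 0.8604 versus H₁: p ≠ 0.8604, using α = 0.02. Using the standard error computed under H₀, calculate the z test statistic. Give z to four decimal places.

z = -0.8444

p̂ = 145/173 ≈ 0.838150.
Standard error under H₀: √(0.8604×0.1396/173) = 0.026349.
z = (0.838150 − 0.8604)/0.026349 = -0.022250/0.026349 = -0.8444.
Two-sided p-value ≈ 2·Φ(−0.844) = 0.3984, so at α = 0.02 we fail to reject H₀.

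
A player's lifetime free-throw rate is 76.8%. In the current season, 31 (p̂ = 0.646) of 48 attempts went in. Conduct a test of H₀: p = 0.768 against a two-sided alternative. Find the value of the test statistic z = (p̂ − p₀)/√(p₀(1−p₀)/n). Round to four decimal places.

z = -2.0052

p̂ = 31/48 ≈ 0.645833.
Under H₀, SE = √(0.768·0.232/48) = √(0.003712) = 0.060926.
z = (0.645833 − 0.768)/0.060926 = -0.122167/0.060926 = -2.0052.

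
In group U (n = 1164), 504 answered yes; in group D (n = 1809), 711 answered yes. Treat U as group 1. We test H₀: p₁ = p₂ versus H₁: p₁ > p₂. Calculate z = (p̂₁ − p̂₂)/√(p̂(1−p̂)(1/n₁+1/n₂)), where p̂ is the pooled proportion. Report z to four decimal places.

p̂₁ = 504/1164 ≈ 0.432990, p̂₂ = 711/1809 ≈ 0.393035.
Pooled p̂ = (504+711)/(1164+1809) = 1215/2973 = 0.408678.
SE = √(p̂(1−p̂)(1/n₁+1/n₂)) = √(0.408678·0.591322·0.0014119) = √(0.0003412) = 0.018472.
z = (0.432990 − 0.393035)/0.018472 = 0.039955/0.018472 = 2.1630.
p-value = P(Z > 2.163) ≈ 0.0153.

z = 2.1630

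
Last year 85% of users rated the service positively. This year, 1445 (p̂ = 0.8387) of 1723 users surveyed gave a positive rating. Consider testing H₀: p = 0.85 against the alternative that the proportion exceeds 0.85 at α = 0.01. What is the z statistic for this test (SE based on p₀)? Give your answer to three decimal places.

z = -1.319

p̂ = 1445/1723 = 0.838654.
SE = √(p₀(1−p₀)/n) = √(0.1275/1723) = 0.008602.
z = (0.838654 − 0.85)/0.008602 = -0.011346/0.008602 = -1.319.
p-value = P(Z > -1.319) ≈ 0.9064. With α = 0.01, fail to reject H₀.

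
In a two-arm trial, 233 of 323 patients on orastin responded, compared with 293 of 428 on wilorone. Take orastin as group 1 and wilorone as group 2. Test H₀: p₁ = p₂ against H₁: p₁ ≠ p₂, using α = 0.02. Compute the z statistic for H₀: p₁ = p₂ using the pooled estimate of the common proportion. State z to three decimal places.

p̂₁ = 233/323 ≈ 0.72136, p̂₂ = 293/428 ≈ 0.68458.
Pooled p̂ = (233+293)/(323+428) = 526/751 = 0.70040.
SE = √(p̂(1−p̂)(1/n₁+1/n₂)) = √(0.70040·0.29960·0.00543242) = √(0.00113994) = 0.03376.
z = (0.72136 − 0.68458)/0.03376 = 0.03678/0.03376 = 1.089.
Two-sided p-value ≈ 2·Φ(−1.089) = 0.2760. With α = 0.02, fail to reject H₀.

z = 1.089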